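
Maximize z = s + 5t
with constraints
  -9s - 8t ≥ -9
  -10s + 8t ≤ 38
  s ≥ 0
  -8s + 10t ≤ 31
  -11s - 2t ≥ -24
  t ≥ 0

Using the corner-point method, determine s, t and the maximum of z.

s = 0, t = 9/8, maximum z = 45/8

Extreme points and z = s + 5t:
  (0, 9/8) → z = 45/8
  (1, 0) → z = 1
  (0, 0) → z = 0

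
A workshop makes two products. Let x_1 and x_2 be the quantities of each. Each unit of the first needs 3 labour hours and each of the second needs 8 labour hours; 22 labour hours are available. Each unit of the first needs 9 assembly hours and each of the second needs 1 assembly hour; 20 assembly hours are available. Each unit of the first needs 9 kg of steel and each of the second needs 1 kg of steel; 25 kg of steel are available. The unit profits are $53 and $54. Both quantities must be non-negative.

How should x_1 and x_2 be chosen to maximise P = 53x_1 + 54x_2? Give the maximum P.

x_1 = 2, x_2 = 2, maximum P = 214

The binding constraints are 3x_1 + 8x_2 = 22 and 9x_1 + x_2 = 20.
Solving simultaneously gives x_1 = 2, x_2 = 2.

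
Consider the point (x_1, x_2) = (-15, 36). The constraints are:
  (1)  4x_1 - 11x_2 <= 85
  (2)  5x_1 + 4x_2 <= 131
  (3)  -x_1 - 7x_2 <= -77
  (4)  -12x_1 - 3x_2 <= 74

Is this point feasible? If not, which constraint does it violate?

(1): -456 ≤ 85 ✓
(2): 69 ≤ 131 ✓
(3): -237 ≤ -77 ✓
(4): 72 ≤ 74 ✓

feasible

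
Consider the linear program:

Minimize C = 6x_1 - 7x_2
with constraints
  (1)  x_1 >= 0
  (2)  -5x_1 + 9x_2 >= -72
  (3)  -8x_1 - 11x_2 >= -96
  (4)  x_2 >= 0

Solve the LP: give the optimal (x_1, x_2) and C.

x_1 = 0, x_2 = 96/11, minimum C = -672/11

Feasible corners and C = 6x_1 - 7x_2:
  (0, 96/11) → C = -672/11
  (0, 0) → C = 0
  (12, 0) → C = 72

At the optimal vertex, x_1 = 0 and -8x_1 - 11x_2 = -96.
Solving simultaneously gives x_1 = 0, x_2 = 96/11.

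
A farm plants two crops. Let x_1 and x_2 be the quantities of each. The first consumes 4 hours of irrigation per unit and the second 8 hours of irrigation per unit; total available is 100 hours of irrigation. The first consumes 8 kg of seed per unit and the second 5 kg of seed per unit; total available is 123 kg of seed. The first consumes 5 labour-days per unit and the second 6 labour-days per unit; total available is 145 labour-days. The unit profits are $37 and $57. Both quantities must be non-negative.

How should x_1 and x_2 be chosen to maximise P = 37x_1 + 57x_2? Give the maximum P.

x_1 = 11, x_2 = 7, maximum P = 806

Extreme points and P = 37x_1 + 57x_2:
  (0, 0) → P = 0
  (0, 25/2) → P = 1425/2
  (123/8, 0) → P = 4551/8
  (11, 7) → P = 806

The binding constraints are 4x_1 + 8x_2 = 100 and 8x_1 + 5x_2 = 123.
Solving simultaneously gives x_1 = 11, x_2 = 7.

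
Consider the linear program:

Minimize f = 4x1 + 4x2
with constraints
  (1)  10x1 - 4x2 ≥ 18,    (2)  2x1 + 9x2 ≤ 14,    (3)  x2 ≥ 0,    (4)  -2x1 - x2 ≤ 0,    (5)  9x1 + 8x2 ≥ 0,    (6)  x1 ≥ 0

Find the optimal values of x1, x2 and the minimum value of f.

x1 = 9/5, x2 = 0, minimum f = 36/5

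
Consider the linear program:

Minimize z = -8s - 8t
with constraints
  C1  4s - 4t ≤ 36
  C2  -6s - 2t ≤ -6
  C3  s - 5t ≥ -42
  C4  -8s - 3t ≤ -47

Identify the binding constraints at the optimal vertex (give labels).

C1 and C3

Extreme points and z = -8s - 8t:
  (87/4, 51/4) → z = -276
  (74/11, -25/11) → z = -392/11
  (109/43, 383/43) → z = -3936/43

The minimum is at (87/4, 51/4). Substituting into each constraint, equality holds for C1 and C3; the remaining constraints have slack.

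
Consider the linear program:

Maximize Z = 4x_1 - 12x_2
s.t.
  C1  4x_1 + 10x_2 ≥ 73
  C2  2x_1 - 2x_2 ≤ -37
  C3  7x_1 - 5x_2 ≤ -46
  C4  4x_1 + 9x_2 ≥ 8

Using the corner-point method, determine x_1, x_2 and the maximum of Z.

x_1 = -8, x_2 = 21/2, maximum Z = -158

Vertices and Z = 4x_1 - 12x_2:
  (-8, 21/2) → Z = -158
  (-577/4, 65) → Z = -1357
  (93/4, 167/4) → Z = -408
The feasible region is unbounded (it extends along (-9, 4), (5, 7)), but Z strictly decreases along every unbounded feasible direction, so there is no improving ray and the maximum is attained at a vertex.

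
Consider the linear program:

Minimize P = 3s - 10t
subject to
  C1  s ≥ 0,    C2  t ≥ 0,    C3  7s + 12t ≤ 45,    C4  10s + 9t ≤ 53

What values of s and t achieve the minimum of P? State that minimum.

s = 0, t = 15/4, minimum P = -75/2

The binding constraints are s = 0 and 7s + 12t = 45.
Solving simultaneously gives s = 0, t = 15/4.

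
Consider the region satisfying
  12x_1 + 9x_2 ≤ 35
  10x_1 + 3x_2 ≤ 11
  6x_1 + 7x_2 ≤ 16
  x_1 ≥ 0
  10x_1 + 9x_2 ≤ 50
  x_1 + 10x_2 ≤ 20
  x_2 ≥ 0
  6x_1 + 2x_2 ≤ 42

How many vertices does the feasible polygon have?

The feasible vertices (each the meet of two boundaries and inside every other half-plane) are:
  (29/52, 47/26)
  (11/10, 0)
  (20/53, 104/53)
  (0, 2)
  (0, 0)

5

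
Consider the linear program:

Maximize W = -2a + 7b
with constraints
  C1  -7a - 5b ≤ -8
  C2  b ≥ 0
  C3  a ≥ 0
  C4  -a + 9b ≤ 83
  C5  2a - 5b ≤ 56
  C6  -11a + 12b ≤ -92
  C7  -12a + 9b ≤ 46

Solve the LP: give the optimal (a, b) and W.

Vertices and W = -2a + 7b:
  (28, 0) → W = -56
  (92/11, 0) → W = -184/11
  (919/13, 222/13) → W = -284/13
  (608/29, 335/29) → W = 1129/29

The binding constraints are -a + 9b = 83 and -11a + 12b = -92.
Solving simultaneously gives a = 608/29, b = 335/29.

a = 608/29, b = 335/29, maximum W = 1129/29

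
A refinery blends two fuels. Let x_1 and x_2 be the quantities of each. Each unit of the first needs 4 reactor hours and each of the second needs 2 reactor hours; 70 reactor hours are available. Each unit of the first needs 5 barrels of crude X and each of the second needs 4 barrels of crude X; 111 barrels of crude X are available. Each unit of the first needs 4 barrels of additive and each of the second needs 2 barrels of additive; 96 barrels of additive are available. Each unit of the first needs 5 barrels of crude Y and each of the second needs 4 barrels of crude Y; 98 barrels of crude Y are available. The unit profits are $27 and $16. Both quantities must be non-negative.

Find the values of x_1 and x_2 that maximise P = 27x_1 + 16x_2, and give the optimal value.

x_1 = 14, x_2 = 7, maximum P = 490

Vertices and P = 27x_1 + 16x_2:
  (0, 0) → P = 0
  (0, 49/2) → P = 392
  (35/2, 0) → P = 945/2
  (14, 7) → P = 490

The binding constraints are 4x_1 + 2x_2 = 70 and 5x_1 + 4x_2 = 98.
Solving simultaneously gives x_1 = 14, x_2 = 7.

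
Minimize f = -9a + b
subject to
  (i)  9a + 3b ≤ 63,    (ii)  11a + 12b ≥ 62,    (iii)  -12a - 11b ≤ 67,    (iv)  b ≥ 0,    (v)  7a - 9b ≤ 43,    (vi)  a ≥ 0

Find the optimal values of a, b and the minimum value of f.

Vertices and f = -9a + b:
  (116/17, 9/17) → f = -1035/17
  (0, 21) → f = 21
  (62/11, 0) → f = -558/11
  (0, 31/6) → f = 31/6
  (43/7, 0) → f = -387/7

The optimum lies where 9a + 3b = 63 and 7a - 9b = 43.
Solving simultaneously gives a = 116/17, b = 9/17.

a = 116/17, b = 9/17, minimum f = -1035/17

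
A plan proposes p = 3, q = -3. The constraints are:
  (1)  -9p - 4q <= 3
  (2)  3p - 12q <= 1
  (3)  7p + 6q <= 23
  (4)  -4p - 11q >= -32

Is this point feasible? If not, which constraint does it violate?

not feasible — violates (2)

Constraint (2): 3p - 12q = 45, which is not ≤ 1. All other constraints are satisfied.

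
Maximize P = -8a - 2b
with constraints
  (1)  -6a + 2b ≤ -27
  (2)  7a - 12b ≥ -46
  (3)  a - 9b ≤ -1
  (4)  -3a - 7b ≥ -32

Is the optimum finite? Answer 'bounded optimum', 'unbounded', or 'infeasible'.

Feasible corners and P = -8a - 2b:
  (245/52, 33/52) → P = -1013/26
  (253/48, 37/16) → P = -1123/24
  (281/34, 35/34) → P = -1159/17
The feasible region has finitely many vertices and no improving ray; the maximum is -1013/26 at (245/52, 33/52).

bounded optimum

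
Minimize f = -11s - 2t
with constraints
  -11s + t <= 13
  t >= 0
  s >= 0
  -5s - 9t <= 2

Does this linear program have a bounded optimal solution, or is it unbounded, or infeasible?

From the feasible point (0, 13), moving in the direction (1, 11) keeps every constraint satisfied while f decreases without bound.

unbounded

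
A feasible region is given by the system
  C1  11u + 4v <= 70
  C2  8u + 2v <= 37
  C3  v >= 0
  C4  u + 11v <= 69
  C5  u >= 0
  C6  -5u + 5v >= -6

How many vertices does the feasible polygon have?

5

Of the 15 pairwise boundary intersections, those satisfying every inequality are:
  (269/86, 515/86)
  (197/50, 137/50)
  (0, 0)
  (6/5, 0)
  (0, 69/11)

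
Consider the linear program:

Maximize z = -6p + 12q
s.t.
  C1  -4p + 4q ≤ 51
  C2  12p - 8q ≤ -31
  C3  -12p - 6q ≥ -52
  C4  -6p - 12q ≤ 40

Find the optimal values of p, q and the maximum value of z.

The optimum lies where -4p + 4q = 51 and -12p - 6q = -52.
Solving simultaneously gives p = -49/36, q = 205/18.

p = -49/36, q = 205/18, maximum z = 869/6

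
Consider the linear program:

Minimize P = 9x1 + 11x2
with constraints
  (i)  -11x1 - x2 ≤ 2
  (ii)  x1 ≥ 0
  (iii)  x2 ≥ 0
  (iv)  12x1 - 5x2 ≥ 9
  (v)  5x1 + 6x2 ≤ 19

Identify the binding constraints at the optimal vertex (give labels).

Vertices and P = 9x1 + 11x2:
  (3/4, 0) → P = 27/4
  (19/5, 0) → P = 171/5
  (149/97, 183/97) → P = 3354/97

The minimum is at (3/4, 0). Substituting into each constraint, equality holds for (iii) and (iv); the remaining constraints have slack.

(iii) and (iv)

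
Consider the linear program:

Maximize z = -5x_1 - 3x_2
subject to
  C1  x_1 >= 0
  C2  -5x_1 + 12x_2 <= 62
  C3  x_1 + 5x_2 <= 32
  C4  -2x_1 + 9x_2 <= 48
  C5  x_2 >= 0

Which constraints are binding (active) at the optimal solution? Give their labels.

Vertices and z = -5x_1 - 3x_2:
  (0, 31/6) → z = -31/2
  (0, 0) → z = 0
  (6/7, 116/21) → z = -146/7
  (48/19, 112/19) → z = -576/19
  (32, 0) → z = -160

The maximum is at (0, 0). Substituting into each constraint, equality holds for C1 and C5; the remaining constraints have slack.

C1 and C5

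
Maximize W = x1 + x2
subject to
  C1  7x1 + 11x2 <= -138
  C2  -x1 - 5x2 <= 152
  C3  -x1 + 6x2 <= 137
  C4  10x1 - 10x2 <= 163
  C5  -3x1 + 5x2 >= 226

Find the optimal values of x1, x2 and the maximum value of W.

x1 = -671/13, x2 = 185/13, maximum W = -486/13

Extreme points and W = x1 + x2:
  (-1597/11, -15/11) → W = -1612/11
  (-189/2, -23/2) → W = -106
  (-671/13, 185/13) → W = -486/13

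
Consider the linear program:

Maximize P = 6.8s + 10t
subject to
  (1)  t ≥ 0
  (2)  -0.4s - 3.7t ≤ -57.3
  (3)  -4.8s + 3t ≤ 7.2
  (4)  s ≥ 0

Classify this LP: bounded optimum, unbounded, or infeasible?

unbounded

From the feasible point (143.25, 0), moving in the direction (3, 4.8) keeps every constraint satisfied while P increases without bound.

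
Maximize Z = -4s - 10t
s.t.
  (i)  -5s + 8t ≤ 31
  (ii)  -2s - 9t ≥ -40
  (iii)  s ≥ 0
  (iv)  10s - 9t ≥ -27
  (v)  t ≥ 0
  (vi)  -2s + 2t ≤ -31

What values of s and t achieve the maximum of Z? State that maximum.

s = 31/2, t = 0, maximum Z = -62

Vertices and Z = -4s - 10t:
  (20, 0) → Z = -80
  (359/22, 9/11) → Z = -808/11
  (31/2, 0) → Z = -62

The binding constraints are t = 0 and -2s + 2t = -31.
Solving simultaneously gives s = 31/2, t = 0.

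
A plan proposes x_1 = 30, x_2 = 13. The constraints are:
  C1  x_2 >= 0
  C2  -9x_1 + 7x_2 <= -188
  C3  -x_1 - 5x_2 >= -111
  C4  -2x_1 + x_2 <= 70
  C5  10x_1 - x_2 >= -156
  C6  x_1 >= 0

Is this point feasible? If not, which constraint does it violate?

Constraint C2: -9x_1 + 7x_2 = -179, which is not ≤ -188. All other constraints are satisfied.

not feasible — violates C2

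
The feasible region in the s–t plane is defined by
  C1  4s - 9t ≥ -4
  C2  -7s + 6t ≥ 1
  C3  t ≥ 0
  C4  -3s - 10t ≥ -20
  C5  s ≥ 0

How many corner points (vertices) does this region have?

Of the 10 pairwise boundary intersections, those satisfying every inequality are:
  (5/13, 8/13)
  (0, 4/9)
  (0, 1/6)

3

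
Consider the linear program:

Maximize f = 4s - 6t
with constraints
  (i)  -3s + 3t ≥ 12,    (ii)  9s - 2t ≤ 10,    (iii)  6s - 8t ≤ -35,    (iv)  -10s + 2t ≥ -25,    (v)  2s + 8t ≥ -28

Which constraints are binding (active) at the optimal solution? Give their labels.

(iii) and (v)

Corner points and f = 4s - 6t:
  (18/7, 46/7) → f = -204/7
  (3/2, 11/2) → f = -27
  (15, 125/2) → f = -315
  (-63/8, -49/32) → f = -357/16
The feasible region is unbounded (it extends along (1, 5), (-4, 1)), but f strictly decreases along every unbounded feasible direction, so there is no improving ray and the maximum is attained at a vertex.

The maximum is at (-63/8, -49/32). Substituting into each constraint, equality holds for (iii) and (v); the remaining constraints have slack.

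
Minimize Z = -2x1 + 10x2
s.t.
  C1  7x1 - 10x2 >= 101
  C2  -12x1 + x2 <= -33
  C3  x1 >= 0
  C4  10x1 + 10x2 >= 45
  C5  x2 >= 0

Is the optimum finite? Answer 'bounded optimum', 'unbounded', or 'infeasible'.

From the feasible point (101/7, 0), moving in the direction (1, 0) keeps every constraint satisfied while Z decreases without bound.

unbounded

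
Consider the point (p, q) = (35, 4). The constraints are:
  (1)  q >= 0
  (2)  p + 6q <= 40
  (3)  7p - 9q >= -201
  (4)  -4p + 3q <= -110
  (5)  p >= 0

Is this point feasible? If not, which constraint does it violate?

Constraint (2): p + 6q = 59, which is not ≤ 40. All other constraints are satisfied.

not feasible — violates (2)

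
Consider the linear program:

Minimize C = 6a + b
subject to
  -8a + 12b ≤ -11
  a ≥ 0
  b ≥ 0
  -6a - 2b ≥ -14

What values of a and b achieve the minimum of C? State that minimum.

Corner points and C = 6a + b:
  (11/8, 0) → C = 33/4
  (95/44, 23/44) → C = 593/44
  (7/3, 0) → C = 14

The optimum lies where -8a + 12b = -11 and b = 0.
Solving simultaneously gives a = 11/8, b = 0.

a = 11/8, b = 0, minimum C = 33/4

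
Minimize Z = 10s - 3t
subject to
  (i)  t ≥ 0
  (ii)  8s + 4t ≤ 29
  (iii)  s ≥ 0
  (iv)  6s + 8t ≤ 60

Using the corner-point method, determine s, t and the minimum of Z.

s = 0, t = 29/4, minimum Z = -87/4

Corner points and Z = 10s - 3t:
  (29/8, 0) → Z = 145/4
  (0, 0) → Z = 0
  (0, 29/4) → Z = -87/4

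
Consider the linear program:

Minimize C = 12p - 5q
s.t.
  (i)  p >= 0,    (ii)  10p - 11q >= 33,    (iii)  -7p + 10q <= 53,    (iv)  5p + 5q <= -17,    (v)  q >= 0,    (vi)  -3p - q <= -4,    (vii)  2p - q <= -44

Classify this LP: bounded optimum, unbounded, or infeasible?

infeasible

The boundaries -3p - q = -4 and 2p - q = -44 meet at (-8, 28), but that point violates p ≥ 0. Every candidate vertex is excluded by some other constraint, so the feasible region is empty.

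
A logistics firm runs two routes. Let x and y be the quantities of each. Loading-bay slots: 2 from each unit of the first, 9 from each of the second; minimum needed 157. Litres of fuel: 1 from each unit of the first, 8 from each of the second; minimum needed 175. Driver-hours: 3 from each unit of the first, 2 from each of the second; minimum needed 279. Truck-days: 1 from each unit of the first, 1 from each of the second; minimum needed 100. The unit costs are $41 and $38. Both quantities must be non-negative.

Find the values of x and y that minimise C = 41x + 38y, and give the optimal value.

x = 79, y = 21, minimum C = 4037

Vertices and C = 41x + 38y:
  (0, 279/2) → C = 5301
  (175, 0) → C = 7175
  (625/7, 75/7) → C = 28475/7
  (79, 21) → C = 4037
The feasible region is unbounded (it extends along (0, 1), (1, 0)), but C strictly increases along every unbounded feasible direction, so there is no improving ray and the minimum is attained at a vertex.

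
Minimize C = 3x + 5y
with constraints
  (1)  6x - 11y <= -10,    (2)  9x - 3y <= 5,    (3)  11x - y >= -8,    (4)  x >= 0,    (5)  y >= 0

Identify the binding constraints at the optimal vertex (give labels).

(1) and (4)

Extreme points and C = 3x + 5y:
  (85/81, 40/27) → C = 95/9
  (0, 10/11) → C = 50/11
  (0, 8) → C = 40
The feasible region is unbounded (it extends along (1, 11), (1, 3)), but C strictly increases along every unbounded feasible direction, so there is no improving ray and the minimum is attained at a vertex.

The minimum is at (0, 10/11). Substituting into each constraint, equality holds for (1) and (4); the remaining constraints have slack.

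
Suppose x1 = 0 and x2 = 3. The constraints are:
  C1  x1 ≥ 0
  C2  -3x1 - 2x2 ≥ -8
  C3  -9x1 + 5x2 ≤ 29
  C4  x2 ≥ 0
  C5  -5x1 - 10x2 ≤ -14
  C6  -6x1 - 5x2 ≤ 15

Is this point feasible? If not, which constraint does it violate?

C1: 0 ≥ 0 ✓
C2: -6 ≥ -8 ✓
C3: 15 ≤ 29 ✓
C4: 3 ≥ 0 ✓
C5: -30 ≤ -14 ✓
C6: -15 ≤ 15 ✓

feasible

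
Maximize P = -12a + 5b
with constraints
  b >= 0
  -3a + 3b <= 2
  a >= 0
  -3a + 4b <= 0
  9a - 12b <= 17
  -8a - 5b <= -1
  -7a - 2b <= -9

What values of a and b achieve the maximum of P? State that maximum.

Feasible corners and P = -12a + 5b:
  (17/9, 0) → P = -68/3
  (9/7, 0) → P = -108/7
  (18/17, 27/34) → P = -297/34
The feasible region is unbounded (it extends along (4, 3)), but P strictly decreases along every unbounded feasible direction, so there is no improving ray and the maximum is attained at a vertex.

At the optimal vertex, -3a + 4b = 0 and -7a - 2b = -9.
Solving simultaneously gives a = 18/17, b = 27/34.

a = 18/17, b = 27/34, maximum P = -297/34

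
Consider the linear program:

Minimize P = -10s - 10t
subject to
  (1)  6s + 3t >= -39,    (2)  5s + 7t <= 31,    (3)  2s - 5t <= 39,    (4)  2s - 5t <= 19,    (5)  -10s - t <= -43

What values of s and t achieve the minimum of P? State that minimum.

Vertices and P = -10s - 10t:
  (96/13, -11/13) → P = -850/13
  (54/13, 19/13) → P = -730/13
  (9/2, -2) → P = -25

s = 96/13, t = -11/13, minimum P = -850/13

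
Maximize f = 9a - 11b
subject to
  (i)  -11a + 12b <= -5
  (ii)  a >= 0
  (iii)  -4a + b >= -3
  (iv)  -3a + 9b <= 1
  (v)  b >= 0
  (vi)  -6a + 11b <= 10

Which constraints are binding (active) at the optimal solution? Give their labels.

Extreme points and f = 9a - 11b:
  (31/37, 13/37) → f = 136/37
  (5/11, 0) → f = 45/11
  (3/4, 0) → f = 27/4

The maximum is at (3/4, 0). Substituting into each constraint, equality holds for (iii) and (v); the remaining constraints have slack.

(iii) and (v)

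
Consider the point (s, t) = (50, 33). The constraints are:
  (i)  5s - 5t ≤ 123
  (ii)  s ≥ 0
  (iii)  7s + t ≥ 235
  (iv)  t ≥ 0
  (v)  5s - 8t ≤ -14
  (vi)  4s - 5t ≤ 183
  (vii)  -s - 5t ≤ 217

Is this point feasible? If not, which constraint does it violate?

(i): 85 ≤ 123 ✓
(ii): 50 ≥ 0 ✓
(iii): 383 ≥ 235 ✓
(iv): 33 ≥ 0 ✓
(v): -14 ≤ -14 ✓
(vi): 35 ≤ 183 ✓
(vii): -215 ≤ 217 ✓

feasible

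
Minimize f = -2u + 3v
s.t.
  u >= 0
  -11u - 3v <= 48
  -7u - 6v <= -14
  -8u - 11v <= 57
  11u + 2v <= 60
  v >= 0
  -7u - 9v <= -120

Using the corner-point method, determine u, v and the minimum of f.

u = 60/17, v = 180/17, minimum f = 420/17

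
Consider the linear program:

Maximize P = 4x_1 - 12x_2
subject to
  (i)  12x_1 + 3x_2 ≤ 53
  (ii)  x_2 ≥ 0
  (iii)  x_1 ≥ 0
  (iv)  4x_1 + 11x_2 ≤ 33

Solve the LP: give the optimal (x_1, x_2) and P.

Corner points and P = 4x_1 - 12x_2:
  (53/12, 0) → P = 53/3
  (121/30, 23/15) → P = -34/15
  (0, 0) → P = 0
  (0, 3) → P = -36

At the optimal vertex, 12x_1 + 3x_2 = 53 and x_2 = 0.
Solving simultaneously gives x_1 = 53/12, x_2 = 0.

x_1 = 53/12, x_2 = 0, maximum P = 53/3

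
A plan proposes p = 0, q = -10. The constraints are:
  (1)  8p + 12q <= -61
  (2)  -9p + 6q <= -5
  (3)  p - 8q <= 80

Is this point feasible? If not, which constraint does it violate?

(1): -120 ≤ -61 ✓
(2): -60 ≤ -5 ✓
(3): 80 ≤ 80 ✓

feasible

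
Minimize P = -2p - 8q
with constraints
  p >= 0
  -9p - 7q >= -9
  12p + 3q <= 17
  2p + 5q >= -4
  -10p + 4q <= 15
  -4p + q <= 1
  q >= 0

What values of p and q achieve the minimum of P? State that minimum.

p = 2/37, q = 45/37, minimum P = -364/37

Vertices and P = -2p - 8q:
  (0, 1) → P = -8
  (0, 0) → P = 0
  (2/37, 45/37) → P = -364/37
  (1, 0) → P = -2

The binding constraints are -9p - 7q = -9 and -4p + q = 1.
Solving simultaneously gives p = 2/37, q = 45/37.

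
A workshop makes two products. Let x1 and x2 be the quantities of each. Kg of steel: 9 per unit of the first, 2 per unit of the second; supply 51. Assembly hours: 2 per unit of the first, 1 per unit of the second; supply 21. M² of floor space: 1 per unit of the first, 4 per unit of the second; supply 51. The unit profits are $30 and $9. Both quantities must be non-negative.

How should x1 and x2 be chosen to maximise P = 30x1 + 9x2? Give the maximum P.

x1 = 3, x2 = 12, maximum P = 198

Extreme points and P = 30x1 + 9x2:
  (0, 0) → P = 0
  (0, 51/4) → P = 459/4
  (17/3, 0) → P = 170
  (3, 12) → P = 198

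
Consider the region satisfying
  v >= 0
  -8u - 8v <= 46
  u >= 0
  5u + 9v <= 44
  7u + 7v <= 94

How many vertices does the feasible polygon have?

Pairwise boundary intersections that survive every other constraint:
  (0, 0)
  (44/5, 0)
  (0, 44/9)

3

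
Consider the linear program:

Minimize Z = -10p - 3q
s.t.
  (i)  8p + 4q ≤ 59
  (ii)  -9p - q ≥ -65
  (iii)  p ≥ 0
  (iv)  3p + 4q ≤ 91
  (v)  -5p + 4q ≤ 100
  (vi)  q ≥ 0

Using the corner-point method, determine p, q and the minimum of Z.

Extreme points and Z = -10p - 3q:
  (201/28, 11/28) → Z = -2043/28
  (0, 59/4) → Z = -177/4
  (65/9, 0) → Z = -650/9
  (0, 0) → Z = 0

The binding constraints are 8p + 4q = 59 and -9p - q = -65.
Solving simultaneously gives p = 201/28, q = 11/28.

p = 201/28, q = 11/28, minimum Z = -2043/28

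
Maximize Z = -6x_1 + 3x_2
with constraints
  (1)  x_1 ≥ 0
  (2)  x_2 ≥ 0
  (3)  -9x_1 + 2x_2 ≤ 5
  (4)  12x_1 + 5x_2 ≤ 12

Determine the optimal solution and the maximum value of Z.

x_1 = 0, x_2 = 12/5, maximum Z = 36/5

Corner points and Z = -6x_1 + 3x_2:
  (0, 0) → Z = 0
  (0, 12/5) → Z = 36/5
  (1, 0) → Z = -6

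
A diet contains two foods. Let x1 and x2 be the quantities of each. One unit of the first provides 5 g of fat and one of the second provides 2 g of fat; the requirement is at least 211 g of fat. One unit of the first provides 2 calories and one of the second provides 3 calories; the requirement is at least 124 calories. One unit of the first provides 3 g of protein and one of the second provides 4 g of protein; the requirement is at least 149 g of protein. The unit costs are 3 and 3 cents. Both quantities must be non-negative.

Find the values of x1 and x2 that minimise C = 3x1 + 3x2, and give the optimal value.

The feasible region is unbounded (it extends along (0, 1), (1, 0)), but C strictly increases along every unbounded feasible direction, so there is no improving ray and the minimum is attained at a vertex.

The binding constraints are 5x1 + 2x2 = 211 and 2x1 + 3x2 = 124.
Solving simultaneously gives x1 = 35, x2 = 18.

x1 = 35, x2 = 18, minimum C = 159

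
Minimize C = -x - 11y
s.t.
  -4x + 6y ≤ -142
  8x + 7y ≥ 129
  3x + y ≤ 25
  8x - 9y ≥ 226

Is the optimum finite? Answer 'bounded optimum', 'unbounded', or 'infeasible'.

The boundaries -4x + 6y = -142 and 8x + 7y = 129 meet at (442/19, -155/19), but that point violates 3x + y ≤ 25. Every candidate vertex is excluded by some other constraint, so the feasible region is empty.

infeasible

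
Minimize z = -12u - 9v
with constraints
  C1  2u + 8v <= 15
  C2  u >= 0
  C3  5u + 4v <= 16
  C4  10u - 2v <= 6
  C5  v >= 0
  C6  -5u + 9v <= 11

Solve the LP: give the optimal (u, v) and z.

u = 13/14, v = 23/14, minimum z = -363/14

Corner points and z = -12u - 9v:
  (13/14, 23/14) → z = -363/14
  (47/58, 97/58) → z = -1437/58
  (0, 0) → z = 0
  (0, 11/9) → z = -11
  (3/5, 0) → z = -36/5

The optimum lies where 2u + 8v = 15 and 10u - 2v = 6.
Solving simultaneously gives u = 13/14, v = 23/14.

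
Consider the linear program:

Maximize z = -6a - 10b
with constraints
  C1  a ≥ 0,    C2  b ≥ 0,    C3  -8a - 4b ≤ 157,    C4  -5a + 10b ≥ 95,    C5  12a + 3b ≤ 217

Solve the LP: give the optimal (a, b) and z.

Corner points and z = -6a - 10b:
  (0, 19/2) → z = -95
  (0, 217/3) → z = -2170/3
  (377/27, 445/27) → z = -6712/27

a = 0, b = 19/2, maximum z = -95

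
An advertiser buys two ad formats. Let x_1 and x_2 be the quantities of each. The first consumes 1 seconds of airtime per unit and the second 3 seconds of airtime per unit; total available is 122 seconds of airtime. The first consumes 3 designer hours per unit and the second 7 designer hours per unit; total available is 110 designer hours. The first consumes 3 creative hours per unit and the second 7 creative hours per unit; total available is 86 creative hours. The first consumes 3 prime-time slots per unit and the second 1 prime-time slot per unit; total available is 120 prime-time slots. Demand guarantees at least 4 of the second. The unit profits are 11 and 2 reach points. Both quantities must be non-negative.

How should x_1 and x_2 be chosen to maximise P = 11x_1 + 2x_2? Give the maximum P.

x_1 = 58/3, x_2 = 4, maximum P = 662/3

Extreme points and P = 11x_1 + 2x_2:
  (0, 86/7) → P = 172/7
  (0, 4) → P = 8
  (58/3, 4) → P = 662/3

At the optimal vertex, 3x_1 + 7x_2 = 86 and x_2 = 4.
Solving simultaneously gives x_1 = 58/3, x_2 = 4.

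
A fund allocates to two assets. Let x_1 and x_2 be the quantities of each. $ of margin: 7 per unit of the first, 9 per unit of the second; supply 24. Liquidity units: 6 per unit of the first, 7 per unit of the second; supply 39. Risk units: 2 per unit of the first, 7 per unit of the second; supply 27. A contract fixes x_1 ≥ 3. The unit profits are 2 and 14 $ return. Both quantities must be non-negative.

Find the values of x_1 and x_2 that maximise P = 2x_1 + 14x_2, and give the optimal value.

x_1 = 3, x_2 = 1/3, maximum P = 32/3

Feasible corners and P = 2x_1 + 14x_2:
  (24/7, 0) → P = 48/7
  (3, 0) → P = 6
  (3, 1/3) → P = 32/3

The binding constraints are 7x_1 + 9x_2 = 24 and x_1 = 3.
Solving simultaneously gives x_1 = 3, x_2 = 1/3.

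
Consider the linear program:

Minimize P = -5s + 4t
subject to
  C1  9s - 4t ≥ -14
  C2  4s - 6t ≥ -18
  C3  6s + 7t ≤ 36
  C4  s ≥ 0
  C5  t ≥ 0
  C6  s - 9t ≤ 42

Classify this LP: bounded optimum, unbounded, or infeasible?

Feasible corners and P = -5s + 4t:
  (45/32, 63/16) → P = 279/32
  (0, 3) → P = 12
  (6, 0) → P = -30
  (0, 0) → P = 0
The feasible region has finitely many vertices and no improving ray; the minimum is -30 at (6, 0).

bounded optimum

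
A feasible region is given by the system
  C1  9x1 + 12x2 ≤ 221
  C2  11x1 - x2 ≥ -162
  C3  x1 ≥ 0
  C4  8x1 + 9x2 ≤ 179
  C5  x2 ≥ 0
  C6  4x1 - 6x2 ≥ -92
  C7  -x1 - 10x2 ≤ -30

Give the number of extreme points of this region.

5

The feasible vertices (each the meet of two boundaries and inside every other half-plane) are:
  (53/5, 157/15)
  (37/17, 856/51)
  (0, 46/3)
  (0, 3)
  (1520/71, 61/71)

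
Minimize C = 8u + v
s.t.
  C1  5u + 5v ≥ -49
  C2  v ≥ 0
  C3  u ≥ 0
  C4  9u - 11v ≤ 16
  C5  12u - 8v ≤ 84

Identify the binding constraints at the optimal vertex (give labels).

C2 and C3

Extreme points and C = 8u + v:
  (0, 0) → C = 0
  (16/9, 0) → C = 128/9
  (199/15, 47/5) → C = 1733/15
The feasible region is unbounded (it extends along (0, 1), (2, 3)), but C strictly increases along every unbounded feasible direction, so there is no improving ray and the minimum is attained at a vertex.

The minimum is at (0, 0). Substituting into each constraint, equality holds for C2 and C3; the remaining constraints have slack.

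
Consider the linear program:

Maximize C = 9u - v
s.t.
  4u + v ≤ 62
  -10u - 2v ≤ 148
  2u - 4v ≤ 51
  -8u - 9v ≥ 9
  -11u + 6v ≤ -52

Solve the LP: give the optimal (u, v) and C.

Corner points and C = 9u - v:
  (423/50, -213/25) → C = 4233/50
  (-49/16, -457/32) → C = -425/32
  (138/49, -515/147) → C = 4241/147

The optimum lies where 2u - 4v = 51 and -8u - 9v = 9.
Solving simultaneously gives u = 423/50, v = -213/25.

u = 423/50, v = -213/25, maximum C = 4233/50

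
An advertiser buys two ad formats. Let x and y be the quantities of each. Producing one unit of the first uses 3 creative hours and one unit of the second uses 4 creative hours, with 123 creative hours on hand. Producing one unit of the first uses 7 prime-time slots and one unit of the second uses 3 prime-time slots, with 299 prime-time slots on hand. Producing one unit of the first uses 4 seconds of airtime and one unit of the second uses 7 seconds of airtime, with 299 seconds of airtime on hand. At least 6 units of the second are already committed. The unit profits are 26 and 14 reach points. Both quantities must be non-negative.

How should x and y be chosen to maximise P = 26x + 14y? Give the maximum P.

x = 33, y = 6, maximum P = 942

The binding constraints are 3x + 4y = 123 and y = 6.
Solving simultaneously gives x = 33, y = 6.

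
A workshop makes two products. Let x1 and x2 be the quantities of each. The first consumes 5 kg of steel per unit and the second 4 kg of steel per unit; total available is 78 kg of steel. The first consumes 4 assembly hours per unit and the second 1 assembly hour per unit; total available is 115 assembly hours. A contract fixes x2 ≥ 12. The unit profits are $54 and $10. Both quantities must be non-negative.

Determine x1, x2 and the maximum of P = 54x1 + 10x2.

Extreme points and P = 54x1 + 10x2:
  (0, 39/2) → P = 195
  (0, 12) → P = 120
  (6, 12) → P = 444

x1 = 6, x2 = 12, maximum P = 444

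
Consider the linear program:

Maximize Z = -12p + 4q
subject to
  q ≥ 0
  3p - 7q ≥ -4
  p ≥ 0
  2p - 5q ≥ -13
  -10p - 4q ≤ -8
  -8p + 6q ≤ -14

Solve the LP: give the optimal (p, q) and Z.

Feasible corners and Z = -12p + 4q:
  (7/4, 0) → Z = -21
  (71, 31) → Z = -728
  (61/19, 37/19) → Z = -584/19
The feasible region is unbounded (it extends along (1, 0), (5, 2)), but Z strictly decreases along every unbounded feasible direction, so there is no improving ray and the maximum is attained at a vertex.

The optimum lies where q = 0 and -8p + 6q = -14.
Solving simultaneously gives p = 7/4, q = 0.

p = 7/4, q = 0, maximum Z = -21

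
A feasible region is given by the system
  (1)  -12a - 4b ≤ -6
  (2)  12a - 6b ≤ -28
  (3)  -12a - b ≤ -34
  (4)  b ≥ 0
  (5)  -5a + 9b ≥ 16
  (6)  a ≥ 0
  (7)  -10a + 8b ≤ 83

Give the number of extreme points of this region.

3

Pairwise boundary intersections that survive every other constraint:
  (44/21, 62/7)
  (137/18, 179/9)
  (189/106, 668/53)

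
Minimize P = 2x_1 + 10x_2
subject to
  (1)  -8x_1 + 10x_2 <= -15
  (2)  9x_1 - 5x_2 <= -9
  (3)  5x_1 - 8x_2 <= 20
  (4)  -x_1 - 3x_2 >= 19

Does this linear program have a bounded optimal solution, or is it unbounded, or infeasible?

Corner points and P = 2x_1 + 10x_2:
  (-40/7, -85/14) → P = -505/7
  (-145/34, -167/34) → P = -980/17
  (-4, -5) → P = -58
The feasible region has finitely many vertices and no improving ray; the minimum is -505/7 at (-40/7, -85/14).

bounded optimum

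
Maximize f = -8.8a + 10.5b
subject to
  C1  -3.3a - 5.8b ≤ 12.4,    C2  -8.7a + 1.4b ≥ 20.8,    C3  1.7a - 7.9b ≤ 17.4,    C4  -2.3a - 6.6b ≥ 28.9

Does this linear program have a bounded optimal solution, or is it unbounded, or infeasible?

The boundaries -3.3a - 5.8b = 12.4 and -8.7a + 1.4b = 20.8 meet at (-1150/459, -109/153), but that point violates -2.3a - 6.6b ≥ 28.9. Every candidate vertex is excluded by some other constraint, so the feasible region is empty.

infeasible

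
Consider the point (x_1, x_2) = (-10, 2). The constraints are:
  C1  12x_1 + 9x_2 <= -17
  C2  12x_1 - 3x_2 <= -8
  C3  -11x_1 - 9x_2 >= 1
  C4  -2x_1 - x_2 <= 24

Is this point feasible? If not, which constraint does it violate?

C1: -102 ≤ -17 ✓
C2: -126 ≤ -8 ✓
C3: 92 ≥ 1 ✓
C4: 18 ≤ 24 ✓

feasible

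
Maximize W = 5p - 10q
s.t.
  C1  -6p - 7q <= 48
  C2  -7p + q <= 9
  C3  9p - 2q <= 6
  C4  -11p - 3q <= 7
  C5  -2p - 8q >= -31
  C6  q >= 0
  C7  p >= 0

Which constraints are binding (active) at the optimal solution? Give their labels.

C3 and C6

Vertices and W = 5p - 10q:
  (55/38, 267/76) → W = -530/19
  (2/3, 0) → W = 10/3
  (0, 31/8) → W = -155/4
  (0, 0) → W = 0

The maximum is at (2/3, 0). Substituting into each constraint, equality holds for C3 and C6; the remaining constraints have slack.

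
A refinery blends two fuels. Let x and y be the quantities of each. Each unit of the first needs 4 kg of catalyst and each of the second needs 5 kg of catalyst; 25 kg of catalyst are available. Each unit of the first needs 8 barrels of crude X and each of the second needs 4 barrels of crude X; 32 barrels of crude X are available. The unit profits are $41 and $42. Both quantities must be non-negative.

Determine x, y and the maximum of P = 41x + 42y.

Extreme points and P = 41x + 42y:
  (0, 0) → P = 0
  (0, 5) → P = 210
  (4, 0) → P = 164
  (5/2, 3) → P = 457/2

At the optimal vertex, 4x + 5y = 25 and 8x + 4y = 32.
Solving simultaneously gives x = 5/2, y = 3.

x = 5/2, y = 3, maximum P = 457/2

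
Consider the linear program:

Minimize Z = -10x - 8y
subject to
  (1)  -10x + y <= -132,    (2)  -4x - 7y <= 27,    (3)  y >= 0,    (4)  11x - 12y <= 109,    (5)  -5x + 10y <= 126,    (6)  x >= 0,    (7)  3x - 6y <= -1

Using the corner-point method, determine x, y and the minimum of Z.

x = 1301/25, y = 1931/50, minimum Z = -20734/25

Feasible corners and Z = -10x - 8y:
  (1446/95, 384/19) → Z = -5964/19
  (793/57, 406/57) → Z = -3726/19
  (1301/25, 1931/50) → Z = -20734/25
  (111/5, 169/15) → Z = -4682/15

At the optimal vertex, 11x - 12y = 109 and -5x + 10y = 126.
Solving simultaneously gives x = 1301/25, y = 1931/50.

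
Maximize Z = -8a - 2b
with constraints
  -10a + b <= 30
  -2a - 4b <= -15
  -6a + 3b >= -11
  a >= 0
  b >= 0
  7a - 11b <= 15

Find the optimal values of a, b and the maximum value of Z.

a = 0, b = 15/4, maximum Z = -15/2

Corner points and Z = -8a - 2b:
  (0, 30) → Z = -60
  (89/30, 34/15) → Z = -424/15
  (0, 15/4) → Z = -15/2
The feasible region is unbounded (it extends along (1, 10), (1, 2)), but Z strictly decreases along every unbounded feasible direction, so there is no improving ray and the maximum is attained at a vertex.

At the optimal vertex, -2a - 4b = -15 and a = 0.
Solving simultaneously gives a = 0, b = 15/4.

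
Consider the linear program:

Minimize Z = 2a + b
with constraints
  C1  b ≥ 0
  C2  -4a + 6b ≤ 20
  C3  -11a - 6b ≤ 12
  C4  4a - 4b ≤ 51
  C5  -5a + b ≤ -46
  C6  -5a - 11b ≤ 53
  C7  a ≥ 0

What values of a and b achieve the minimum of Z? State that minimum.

a = 46/5, b = 0, minimum Z = 92/5

Vertices and Z = 2a + b:
  (51/4, 0) → Z = 51/2
  (46/5, 0) → Z = 92/5
  (193/4, 71/2) → Z = 132
  (148/13, 142/13) → Z = 438/13

At the optimal vertex, b = 0 and -5a + b = -46.
Solving simultaneously gives a = 46/5, b = 0.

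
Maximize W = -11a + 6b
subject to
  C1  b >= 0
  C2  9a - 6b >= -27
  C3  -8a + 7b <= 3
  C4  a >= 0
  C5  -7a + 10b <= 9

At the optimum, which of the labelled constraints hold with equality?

C3 and C4

Corner points and W = -11a + 6b:
  (0, 0) → W = 0
  (0, 3/7) → W = 18/7
  (33/31, 51/31) → W = -57/31
The feasible region is unbounded (it extends along (10, 7), (1, 0)), but W strictly decreases along every unbounded feasible direction, so there is no improving ray and the maximum is attained at a vertex.

The maximum is at (0, 3/7). Substituting into each constraint, equality holds for C3 and C4; the remaining constraints have slack.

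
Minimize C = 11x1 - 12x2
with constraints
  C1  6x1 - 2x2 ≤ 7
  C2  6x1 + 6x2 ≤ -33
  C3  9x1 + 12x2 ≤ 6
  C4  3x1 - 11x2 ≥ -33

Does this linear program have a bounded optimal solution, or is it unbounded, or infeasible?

From the feasible point (-1/2, -5), moving in the direction (-11, -3) keeps every constraint satisfied while C decreases without bound.

unbounded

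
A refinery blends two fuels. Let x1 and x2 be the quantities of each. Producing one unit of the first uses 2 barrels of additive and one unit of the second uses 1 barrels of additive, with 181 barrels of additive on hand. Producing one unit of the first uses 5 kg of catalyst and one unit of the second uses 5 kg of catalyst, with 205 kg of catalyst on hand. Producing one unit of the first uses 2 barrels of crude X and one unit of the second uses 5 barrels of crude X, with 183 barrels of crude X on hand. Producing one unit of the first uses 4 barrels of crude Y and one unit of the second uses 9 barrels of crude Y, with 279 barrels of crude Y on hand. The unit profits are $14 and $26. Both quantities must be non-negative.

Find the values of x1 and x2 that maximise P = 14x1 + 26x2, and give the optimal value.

x1 = 18, x2 = 23, maximum P = 850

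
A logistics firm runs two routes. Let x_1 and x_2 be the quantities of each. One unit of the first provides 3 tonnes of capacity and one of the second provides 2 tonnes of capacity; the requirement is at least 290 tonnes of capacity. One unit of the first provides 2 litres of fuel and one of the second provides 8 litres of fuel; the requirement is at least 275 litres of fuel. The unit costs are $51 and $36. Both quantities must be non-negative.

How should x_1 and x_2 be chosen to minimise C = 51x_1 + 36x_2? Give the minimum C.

Feasible corners and C = 51x_1 + 36x_2:
  (0, 145) → C = 5220
  (275/2, 0) → C = 14025/2
  (177/2, 49/4) → C = 9909/2
The feasible region is unbounded (it extends along (0, 1), (1, 0)), but C strictly increases along every unbounded feasible direction, so there is no improving ray and the minimum is attained at a vertex.

The binding constraints are 3x_1 + 2x_2 = 290 and 2x_1 + 8x_2 = 275.
Solving simultaneously gives x_1 = 177/2, x_2 = 49/4.

x_1 = 177/2, x_2 = 49/4, minimum C = 9909/2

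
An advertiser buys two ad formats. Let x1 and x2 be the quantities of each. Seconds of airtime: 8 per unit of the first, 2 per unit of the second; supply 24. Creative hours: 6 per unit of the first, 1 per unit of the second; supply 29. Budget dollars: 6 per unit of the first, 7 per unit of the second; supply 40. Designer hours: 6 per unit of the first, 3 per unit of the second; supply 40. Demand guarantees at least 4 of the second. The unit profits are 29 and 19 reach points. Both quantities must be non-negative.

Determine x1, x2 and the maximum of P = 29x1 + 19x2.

x1 = 2, x2 = 4, maximum P = 134

Vertices and P = 29x1 + 19x2:
  (0, 40/7) → P = 760/7
  (0, 4) → P = 76
  (2, 4) → P = 134

The optimum lies where 8x1 + 2x2 = 24 and 6x1 + 7x2 = 40.
Solving simultaneously gives x1 = 2, x2 = 4.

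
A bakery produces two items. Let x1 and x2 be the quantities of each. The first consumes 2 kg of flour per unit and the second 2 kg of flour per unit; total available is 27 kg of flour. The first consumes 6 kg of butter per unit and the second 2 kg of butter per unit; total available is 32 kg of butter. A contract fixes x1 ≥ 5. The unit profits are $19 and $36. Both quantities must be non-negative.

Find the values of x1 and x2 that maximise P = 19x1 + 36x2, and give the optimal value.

At the optimal vertex, 6x1 + 2x2 = 32 and x1 = 5.
Solving simultaneously gives x1 = 5, x2 = 1.

x1 = 5, x2 = 1, maximum P = 131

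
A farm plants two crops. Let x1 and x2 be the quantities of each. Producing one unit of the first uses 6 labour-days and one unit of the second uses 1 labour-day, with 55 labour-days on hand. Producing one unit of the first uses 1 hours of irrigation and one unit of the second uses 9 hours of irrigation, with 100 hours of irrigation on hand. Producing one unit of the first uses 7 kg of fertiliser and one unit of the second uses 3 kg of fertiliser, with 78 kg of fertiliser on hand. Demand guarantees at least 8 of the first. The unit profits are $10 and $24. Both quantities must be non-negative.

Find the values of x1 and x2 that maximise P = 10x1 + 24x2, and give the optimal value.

x1 = 8, x2 = 7, maximum P = 248

Extreme points and P = 10x1 + 24x2:
  (55/6, 0) → P = 275/3
  (8, 0) → P = 80
  (8, 7) → P = 248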